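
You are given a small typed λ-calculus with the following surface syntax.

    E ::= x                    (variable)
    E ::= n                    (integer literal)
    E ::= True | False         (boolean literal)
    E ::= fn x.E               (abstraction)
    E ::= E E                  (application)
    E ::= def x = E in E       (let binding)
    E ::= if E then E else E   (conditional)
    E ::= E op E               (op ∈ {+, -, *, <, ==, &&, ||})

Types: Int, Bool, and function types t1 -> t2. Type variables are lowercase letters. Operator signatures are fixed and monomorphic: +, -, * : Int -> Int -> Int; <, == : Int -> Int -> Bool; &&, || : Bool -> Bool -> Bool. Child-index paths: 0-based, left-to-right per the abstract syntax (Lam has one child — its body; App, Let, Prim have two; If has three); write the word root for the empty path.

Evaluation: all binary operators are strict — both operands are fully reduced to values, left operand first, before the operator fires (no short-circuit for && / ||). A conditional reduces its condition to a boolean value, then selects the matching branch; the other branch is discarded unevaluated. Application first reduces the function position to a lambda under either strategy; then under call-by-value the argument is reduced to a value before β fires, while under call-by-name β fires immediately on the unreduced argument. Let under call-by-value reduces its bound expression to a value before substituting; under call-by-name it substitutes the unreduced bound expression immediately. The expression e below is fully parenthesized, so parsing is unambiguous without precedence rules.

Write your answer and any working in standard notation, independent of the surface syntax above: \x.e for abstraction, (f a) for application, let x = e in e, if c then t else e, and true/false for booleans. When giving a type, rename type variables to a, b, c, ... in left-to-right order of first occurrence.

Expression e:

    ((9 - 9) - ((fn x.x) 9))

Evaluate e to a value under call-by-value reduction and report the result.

Working:
step 0: ((9 - 9) - ((\x.x) 9))
step 1: [delta@0] (0 - ((\x.x) 9))
step 2: [beta@1] (0 - 9)
step 3: [delta@root] -9

Answer: -9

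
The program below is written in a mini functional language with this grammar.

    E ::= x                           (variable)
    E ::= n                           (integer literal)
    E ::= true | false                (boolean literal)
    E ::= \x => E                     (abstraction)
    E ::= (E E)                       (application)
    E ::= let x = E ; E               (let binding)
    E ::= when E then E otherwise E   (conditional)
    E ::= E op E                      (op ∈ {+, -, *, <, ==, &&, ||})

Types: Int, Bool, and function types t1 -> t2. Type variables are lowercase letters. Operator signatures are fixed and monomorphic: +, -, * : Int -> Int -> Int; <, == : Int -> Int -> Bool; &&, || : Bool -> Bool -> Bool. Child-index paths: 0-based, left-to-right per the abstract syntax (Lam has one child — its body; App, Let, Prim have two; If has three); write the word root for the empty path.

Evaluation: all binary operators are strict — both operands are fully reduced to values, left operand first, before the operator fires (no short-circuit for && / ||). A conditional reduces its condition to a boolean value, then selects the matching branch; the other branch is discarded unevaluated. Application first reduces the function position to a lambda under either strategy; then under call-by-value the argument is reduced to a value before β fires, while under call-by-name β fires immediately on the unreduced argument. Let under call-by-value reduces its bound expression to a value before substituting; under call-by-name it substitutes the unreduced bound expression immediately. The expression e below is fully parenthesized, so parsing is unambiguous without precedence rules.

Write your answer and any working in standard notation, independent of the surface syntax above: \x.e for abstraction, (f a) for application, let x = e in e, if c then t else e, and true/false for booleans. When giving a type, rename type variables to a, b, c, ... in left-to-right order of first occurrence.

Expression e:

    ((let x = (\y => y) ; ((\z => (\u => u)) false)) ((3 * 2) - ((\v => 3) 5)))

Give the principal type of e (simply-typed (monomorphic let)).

Answer: Int

Derivation:
y : a
\y._ : a -> a
let x : a -> a
u : c
\u._ : c -> c
\z._ : b -> c -> c
  unify b -> c -> c ~ Bool -> d
  unify b ~ Bool
  unify c -> c ~ d
_ _ : c -> c
  unify Int ~ Int
  unify Int ~ Int
  unify Int ~ Int
\v._ : e -> Int
  unify e -> Int ~ Int -> f
  unify e ~ Int
  unify Int ~ f
_ _ : Int
  unify Int ~ Int
  unify c -> c ~ Int -> g
  unify c ~ Int
  unify Int ~ g
_ _ : Int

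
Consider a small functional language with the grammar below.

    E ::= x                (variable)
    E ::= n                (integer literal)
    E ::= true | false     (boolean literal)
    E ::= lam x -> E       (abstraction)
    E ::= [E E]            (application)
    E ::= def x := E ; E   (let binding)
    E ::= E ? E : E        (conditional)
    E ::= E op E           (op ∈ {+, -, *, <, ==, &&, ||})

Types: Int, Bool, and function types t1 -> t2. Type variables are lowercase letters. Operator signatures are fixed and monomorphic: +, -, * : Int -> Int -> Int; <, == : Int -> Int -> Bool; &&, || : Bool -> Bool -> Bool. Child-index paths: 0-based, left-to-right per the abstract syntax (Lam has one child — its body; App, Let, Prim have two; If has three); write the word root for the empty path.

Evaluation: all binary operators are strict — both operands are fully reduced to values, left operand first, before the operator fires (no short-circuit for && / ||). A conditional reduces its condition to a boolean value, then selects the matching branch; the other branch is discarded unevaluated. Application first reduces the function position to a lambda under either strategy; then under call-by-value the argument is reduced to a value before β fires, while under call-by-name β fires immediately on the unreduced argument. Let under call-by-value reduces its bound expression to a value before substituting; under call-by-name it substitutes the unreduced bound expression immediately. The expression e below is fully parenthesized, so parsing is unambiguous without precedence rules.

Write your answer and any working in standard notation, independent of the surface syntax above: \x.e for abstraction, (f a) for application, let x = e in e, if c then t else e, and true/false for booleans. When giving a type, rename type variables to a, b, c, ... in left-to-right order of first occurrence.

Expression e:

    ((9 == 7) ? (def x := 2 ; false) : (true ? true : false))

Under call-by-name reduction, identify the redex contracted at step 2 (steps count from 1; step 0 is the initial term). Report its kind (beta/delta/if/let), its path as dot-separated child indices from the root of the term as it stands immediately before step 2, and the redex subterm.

Answer: if at root : (if false then (let x = 2 in false) else (if true then true else false))

Trace:
step 0: (if (9 == 7) then (let x = 2 in false) else (if true then true else false))
step 1: [delta@0] (if false then (let x = 2 in false) else (if true then true else false))
step 2: [if@root] (if true then true else false)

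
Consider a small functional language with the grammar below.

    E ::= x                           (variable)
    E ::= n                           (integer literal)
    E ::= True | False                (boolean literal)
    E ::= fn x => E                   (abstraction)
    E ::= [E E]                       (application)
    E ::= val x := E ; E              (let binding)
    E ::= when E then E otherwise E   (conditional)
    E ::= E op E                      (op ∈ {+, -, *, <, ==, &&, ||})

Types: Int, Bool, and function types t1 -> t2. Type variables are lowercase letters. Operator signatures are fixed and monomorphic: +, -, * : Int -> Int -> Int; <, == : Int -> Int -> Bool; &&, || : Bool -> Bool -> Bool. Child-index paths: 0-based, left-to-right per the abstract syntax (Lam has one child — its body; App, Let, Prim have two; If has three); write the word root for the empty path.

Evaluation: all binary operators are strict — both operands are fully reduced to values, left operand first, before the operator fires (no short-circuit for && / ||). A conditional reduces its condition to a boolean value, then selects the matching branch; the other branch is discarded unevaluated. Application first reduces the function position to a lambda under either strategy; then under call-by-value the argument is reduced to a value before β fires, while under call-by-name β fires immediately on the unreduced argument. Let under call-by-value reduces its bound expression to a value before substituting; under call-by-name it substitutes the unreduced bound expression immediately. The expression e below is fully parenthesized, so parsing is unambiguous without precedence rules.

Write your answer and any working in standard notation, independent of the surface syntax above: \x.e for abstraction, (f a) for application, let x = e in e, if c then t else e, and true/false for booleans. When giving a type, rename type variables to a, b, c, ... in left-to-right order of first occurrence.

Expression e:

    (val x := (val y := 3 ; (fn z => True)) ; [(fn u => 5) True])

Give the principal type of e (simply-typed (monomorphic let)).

Working:
let y : Int
\z._ : a -> Bool
let x : a -> Bool
\u._ : b -> Int
  unify b -> Int ~ Bool -> c
  unify b ~ Bool
  unify Int ~ c
_ _ : Int

Answer: Int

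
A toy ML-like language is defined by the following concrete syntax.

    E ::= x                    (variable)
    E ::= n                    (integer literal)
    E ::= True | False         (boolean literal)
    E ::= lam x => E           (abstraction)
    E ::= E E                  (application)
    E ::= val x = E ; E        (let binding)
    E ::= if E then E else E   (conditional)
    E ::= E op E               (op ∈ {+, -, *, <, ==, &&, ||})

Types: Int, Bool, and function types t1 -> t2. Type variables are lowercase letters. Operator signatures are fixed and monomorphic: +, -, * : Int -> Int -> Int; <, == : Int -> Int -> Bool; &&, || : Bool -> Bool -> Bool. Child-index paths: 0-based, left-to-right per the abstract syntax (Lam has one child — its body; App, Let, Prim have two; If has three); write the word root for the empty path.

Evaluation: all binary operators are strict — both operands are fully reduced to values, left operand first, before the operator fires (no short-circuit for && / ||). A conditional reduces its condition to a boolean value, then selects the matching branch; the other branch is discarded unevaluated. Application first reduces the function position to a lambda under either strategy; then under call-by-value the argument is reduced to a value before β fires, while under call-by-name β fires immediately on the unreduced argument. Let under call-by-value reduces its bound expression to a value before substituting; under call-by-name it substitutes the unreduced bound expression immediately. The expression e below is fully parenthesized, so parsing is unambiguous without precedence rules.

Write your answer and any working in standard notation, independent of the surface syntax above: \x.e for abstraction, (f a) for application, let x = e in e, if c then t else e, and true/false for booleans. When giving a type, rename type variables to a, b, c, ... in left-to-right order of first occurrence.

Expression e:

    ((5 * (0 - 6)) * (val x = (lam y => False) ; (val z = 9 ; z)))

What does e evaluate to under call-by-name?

Trace:
step 0: ((5 * (0 - 6)) * (let x = (\y.false) in (let z = 9 in z)))
step 1: [delta@0.1] ((5 * -6) * (let x = (\y.false) in (let z = 9 in z)))
step 2: [delta@0] (-30 * (let x = (\y.false) in (let z = 9 in z)))
step 3: [let@1] (-30 * (let z = 9 in z))
step 4: [let@1] (-30 * 9)
step 5: [delta@root] -270

Answer: -270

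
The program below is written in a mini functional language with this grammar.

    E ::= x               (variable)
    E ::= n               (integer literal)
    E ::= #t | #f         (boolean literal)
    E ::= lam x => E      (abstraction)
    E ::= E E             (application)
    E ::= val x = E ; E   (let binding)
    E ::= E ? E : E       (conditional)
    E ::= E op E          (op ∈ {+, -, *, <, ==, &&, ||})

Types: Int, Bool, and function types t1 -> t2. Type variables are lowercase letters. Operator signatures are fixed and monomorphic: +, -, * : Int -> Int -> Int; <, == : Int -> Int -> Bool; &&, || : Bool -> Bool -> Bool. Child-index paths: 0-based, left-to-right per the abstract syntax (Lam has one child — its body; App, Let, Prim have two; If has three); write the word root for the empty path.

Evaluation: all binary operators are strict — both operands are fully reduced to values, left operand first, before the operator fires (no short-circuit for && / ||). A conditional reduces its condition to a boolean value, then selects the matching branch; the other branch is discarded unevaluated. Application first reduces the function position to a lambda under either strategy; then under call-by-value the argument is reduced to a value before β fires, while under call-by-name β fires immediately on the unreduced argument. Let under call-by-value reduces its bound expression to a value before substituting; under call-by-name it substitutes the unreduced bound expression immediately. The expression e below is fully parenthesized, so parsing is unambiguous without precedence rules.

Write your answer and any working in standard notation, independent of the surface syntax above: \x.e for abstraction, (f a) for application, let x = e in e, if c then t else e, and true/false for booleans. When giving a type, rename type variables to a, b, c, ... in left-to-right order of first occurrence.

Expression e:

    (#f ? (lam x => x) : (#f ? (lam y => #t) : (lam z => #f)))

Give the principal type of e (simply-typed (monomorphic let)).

Derivation:
  unify Bool ~ Bool
x : a
\x._ : a -> a
  unify Bool ~ Bool
\y._ : b -> Bool
\z._ : c -> Bool
  unify b -> Bool ~ c -> Bool
  unify b ~ c
  unify Bool ~ Bool
  unify a -> a ~ c -> Bool
  unify a ~ c
  unify c ~ Bool

Answer: Bool -> Bool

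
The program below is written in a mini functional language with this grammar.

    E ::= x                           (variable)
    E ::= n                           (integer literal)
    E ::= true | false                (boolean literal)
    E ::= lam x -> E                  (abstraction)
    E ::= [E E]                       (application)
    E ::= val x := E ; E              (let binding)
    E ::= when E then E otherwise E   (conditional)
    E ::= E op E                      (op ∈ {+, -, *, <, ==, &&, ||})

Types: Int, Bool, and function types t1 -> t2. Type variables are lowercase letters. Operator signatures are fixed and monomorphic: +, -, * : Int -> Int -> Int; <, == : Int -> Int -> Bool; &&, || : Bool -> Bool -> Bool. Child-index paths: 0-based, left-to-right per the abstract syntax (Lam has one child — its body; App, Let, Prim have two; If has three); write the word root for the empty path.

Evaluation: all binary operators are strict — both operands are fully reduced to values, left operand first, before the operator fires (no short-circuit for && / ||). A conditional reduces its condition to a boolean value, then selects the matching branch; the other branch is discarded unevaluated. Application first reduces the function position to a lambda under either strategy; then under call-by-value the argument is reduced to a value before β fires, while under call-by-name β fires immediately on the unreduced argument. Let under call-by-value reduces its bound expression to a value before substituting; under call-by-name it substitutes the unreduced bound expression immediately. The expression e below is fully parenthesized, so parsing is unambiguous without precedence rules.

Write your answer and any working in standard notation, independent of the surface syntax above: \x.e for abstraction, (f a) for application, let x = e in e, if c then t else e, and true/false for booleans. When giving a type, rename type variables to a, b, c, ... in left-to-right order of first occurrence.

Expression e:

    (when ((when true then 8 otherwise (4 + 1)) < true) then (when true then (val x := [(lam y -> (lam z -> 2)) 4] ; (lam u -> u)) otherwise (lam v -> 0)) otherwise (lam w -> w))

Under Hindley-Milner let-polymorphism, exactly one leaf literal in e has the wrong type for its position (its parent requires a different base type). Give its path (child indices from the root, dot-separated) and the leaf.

Answer: 0.1 : true

Derivation:
  unify Bool ~ Bool
  unify Int ~ Int
  unify Int ~ Int
  unify Int ~ Int
  unify Int ~ Int
  unify Bool ~ Int
  FAIL: mismatch Bool ~ Int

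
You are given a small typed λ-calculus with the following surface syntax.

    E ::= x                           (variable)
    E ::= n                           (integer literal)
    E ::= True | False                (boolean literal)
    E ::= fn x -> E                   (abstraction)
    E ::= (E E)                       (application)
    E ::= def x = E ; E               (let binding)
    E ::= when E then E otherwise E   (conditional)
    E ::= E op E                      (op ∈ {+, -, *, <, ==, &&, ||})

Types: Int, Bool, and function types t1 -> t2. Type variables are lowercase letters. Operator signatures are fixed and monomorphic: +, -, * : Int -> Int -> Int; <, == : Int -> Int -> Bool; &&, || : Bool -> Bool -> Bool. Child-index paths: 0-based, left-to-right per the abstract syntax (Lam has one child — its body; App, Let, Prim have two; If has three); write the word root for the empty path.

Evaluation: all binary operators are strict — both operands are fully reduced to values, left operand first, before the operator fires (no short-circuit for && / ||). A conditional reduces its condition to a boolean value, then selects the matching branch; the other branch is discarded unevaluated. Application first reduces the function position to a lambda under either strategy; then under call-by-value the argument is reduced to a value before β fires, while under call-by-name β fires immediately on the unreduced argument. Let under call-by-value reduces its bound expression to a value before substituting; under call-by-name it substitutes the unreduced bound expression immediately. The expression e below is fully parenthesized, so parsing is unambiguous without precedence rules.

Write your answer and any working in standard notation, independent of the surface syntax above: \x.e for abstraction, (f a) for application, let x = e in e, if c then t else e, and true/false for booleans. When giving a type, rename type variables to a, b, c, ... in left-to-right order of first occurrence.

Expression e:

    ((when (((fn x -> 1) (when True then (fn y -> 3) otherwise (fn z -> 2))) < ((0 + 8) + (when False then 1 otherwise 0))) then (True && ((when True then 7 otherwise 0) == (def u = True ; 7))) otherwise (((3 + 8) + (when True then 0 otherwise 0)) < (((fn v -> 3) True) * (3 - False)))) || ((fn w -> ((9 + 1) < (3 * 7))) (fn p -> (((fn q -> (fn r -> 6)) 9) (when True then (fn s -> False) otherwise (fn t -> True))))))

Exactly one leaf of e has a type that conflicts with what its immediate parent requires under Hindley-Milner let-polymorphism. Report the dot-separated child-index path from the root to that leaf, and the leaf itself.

Trace:
\x._ : a -> Int
  unify Bool ~ Bool
\y._ : b -> Int
\z._ : c -> Int
  unify b -> Int ~ c -> Int
  unify b ~ c
  unify Int ~ Int
  unify a -> Int ~ (c -> Int) -> d
  unify a ~ c -> Int
  unify Int ~ d
_ _ : Int
  unify Int ~ Int
  unify Int ~ Int
  unify Int ~ Int
  unify Int ~ Int
  unify Bool ~ Bool
  unify Int ~ Int
  unify Int ~ Int
  unify Int ~ Int
  unify Bool ~ Bool
  unify Bool ~ Bool
  unify Bool ~ Bool
  unify Int ~ Int
  unify Int ~ Int
let u : Bool
  unify Int ~ Int
  unify Bool ~ Bool
  unify Int ~ Int
  unify Int ~ Int
  unify Int ~ Int
  unify Bool ~ Bool
  unify Int ~ Int
  unify Int ~ Int
  unify Int ~ Int
\v._ : e -> Int
  unify e -> Int ~ Bool -> f
  unify e ~ Bool
  unify Int ~ f
_ _ : Int
  unify Int ~ Int
  unify Int ~ Int
  unify Bool ~ Int
  FAIL: mismatch Bool ~ Int

Answer: 0.2.1.1.1 : false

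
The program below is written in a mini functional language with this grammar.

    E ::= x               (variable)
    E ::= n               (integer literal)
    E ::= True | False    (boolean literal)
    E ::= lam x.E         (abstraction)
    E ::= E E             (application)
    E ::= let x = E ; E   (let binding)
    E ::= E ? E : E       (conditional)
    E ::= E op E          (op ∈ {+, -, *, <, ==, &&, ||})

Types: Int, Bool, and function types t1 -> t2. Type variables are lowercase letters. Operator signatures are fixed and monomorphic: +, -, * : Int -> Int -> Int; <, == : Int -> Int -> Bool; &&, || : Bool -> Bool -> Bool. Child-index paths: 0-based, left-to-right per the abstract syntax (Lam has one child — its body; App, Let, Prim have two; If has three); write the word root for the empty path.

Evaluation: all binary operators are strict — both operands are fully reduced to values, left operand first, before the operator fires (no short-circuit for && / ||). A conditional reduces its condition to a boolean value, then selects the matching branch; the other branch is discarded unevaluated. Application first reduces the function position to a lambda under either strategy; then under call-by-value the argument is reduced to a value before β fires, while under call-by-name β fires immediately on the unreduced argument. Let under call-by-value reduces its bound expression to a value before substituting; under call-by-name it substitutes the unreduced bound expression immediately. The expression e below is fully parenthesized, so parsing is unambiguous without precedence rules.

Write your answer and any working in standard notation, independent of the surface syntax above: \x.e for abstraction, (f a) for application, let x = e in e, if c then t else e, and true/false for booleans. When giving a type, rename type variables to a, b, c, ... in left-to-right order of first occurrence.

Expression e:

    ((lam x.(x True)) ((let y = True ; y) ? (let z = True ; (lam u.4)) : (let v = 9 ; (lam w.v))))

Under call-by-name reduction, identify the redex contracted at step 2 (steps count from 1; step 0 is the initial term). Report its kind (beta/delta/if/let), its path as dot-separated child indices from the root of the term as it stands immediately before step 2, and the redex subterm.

Working:
step 0: ((\x.(x true)) (if (let y = true in y) then (let z = true in (\u.4)) else (let v = 9 in (\w.v))))
step 1: [beta@root] ((if (let y = true in y) then (let z = true in (\u.4)) else (let v = 9 in (\w.v))) true)
step 2: [let@0.0] ((if true then (let z = true in (\u.4)) else (let v = 9 in (\w.v))) true)

Answer: let at 0.0 : (let y = true in y)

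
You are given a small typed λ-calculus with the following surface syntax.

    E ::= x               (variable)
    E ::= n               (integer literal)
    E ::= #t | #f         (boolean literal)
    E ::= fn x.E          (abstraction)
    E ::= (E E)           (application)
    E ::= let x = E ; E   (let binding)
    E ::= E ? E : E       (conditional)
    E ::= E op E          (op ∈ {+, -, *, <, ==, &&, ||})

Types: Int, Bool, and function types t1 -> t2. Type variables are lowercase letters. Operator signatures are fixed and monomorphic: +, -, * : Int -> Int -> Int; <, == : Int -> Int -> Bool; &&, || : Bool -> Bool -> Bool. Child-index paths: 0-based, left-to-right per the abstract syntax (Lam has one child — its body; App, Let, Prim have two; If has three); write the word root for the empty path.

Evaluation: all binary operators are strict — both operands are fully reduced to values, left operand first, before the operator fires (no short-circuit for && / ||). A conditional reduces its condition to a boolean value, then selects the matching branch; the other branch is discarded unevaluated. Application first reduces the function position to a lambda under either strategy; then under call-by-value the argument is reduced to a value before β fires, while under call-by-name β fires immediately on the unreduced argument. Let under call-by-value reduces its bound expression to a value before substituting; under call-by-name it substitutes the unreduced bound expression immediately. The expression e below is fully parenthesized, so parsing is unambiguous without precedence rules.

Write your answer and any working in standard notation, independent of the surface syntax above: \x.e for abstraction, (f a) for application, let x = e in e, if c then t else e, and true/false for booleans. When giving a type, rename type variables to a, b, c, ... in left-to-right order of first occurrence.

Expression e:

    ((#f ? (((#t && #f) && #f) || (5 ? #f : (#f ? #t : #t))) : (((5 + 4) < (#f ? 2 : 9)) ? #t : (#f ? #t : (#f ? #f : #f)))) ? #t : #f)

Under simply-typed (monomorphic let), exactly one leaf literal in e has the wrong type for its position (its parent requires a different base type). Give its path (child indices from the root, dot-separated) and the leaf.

Trace:
  unify Bool ~ Bool
  unify Bool ~ Bool
  unify Bool ~ Bool
  unify Bool ~ Bool
  unify Bool ~ Bool
  unify Bool ~ Bool
  unify Int ~ Bool
  FAIL: mismatch Int ~ Bool

Answer: 0.1.1.0 : 5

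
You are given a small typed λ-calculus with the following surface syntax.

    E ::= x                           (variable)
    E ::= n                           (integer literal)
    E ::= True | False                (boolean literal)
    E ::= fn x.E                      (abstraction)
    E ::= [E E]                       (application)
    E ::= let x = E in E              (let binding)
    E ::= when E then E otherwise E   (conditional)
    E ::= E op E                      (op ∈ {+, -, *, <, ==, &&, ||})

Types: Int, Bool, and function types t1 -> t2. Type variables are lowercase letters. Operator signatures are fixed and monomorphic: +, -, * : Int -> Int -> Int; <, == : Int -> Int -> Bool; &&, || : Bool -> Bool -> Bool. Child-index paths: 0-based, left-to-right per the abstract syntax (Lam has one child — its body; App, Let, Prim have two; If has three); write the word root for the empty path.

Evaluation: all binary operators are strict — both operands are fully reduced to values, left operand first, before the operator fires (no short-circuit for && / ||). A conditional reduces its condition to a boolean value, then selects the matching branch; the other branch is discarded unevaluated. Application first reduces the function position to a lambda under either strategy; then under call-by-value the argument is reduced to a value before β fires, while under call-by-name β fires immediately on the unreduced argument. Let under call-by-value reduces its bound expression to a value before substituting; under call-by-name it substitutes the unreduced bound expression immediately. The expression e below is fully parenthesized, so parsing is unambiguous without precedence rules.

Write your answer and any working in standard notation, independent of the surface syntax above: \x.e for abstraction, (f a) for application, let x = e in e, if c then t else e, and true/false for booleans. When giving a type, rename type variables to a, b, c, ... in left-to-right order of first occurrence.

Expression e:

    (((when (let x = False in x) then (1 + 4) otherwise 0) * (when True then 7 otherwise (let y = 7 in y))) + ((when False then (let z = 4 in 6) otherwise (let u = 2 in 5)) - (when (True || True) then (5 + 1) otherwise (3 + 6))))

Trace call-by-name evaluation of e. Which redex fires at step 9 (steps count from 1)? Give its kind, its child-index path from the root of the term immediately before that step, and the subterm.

Answer: delta at 1.1 : (5 + 1)

Trace:
step 0: (((if (let x = false in x) then (1 + 4) else 0) * (if true then 7 else (let y = 7 in y))) + ((if false then (let z = 4 in 6) else (let u = 2 in 5)) - (if (true || true) then (5 + 1) else (3 + 6))))
step 1: [let@0.0.0] (((if false then (1 + 4) else 0) * (if true then 7 else (let y = 7 in y))) + ((if false then (let z = 4 in 6) else (let u = 2 in 5)) - (if (true || true) then (5 + 1) else (3 + 6))))
step 2: [if@0.0] ((0 * (if true then 7 else (let y = 7 in y))) + ((if false then (let z = 4 in 6) else (let u = 2 in 5)) - (if (true || true) then (5 + 1) else (3 + 6))))
step 3: [if@0.1] ((0 * 7) + ((if false then (let z = 4 in 6) else (let u = 2 in 5)) - (if (true || true) then (5 + 1) else (3 + 6))))
step 4: [delta@0] (0 + ((if false then (let z = 4 in 6) else (let u = 2 in 5)) - (if (true || true) then (5 + 1) else (3 + 6))))
step 5: [if@1.0] (0 + ((let u = 2 in 5) - (if (true || true) then (5 + 1) else (3 + 6))))
step 6: [let@1.0] (0 + (5 - (if (true || true) then (5 + 1) else (3 + 6))))
step 7: [delta@1.1.0] (0 + (5 - (if true then (5 + 1) else (3 + 6))))
step 8: [if@1.1] (0 + (5 - (5 + 1)))
step 9: [delta@1.1] (0 + (5 - 6))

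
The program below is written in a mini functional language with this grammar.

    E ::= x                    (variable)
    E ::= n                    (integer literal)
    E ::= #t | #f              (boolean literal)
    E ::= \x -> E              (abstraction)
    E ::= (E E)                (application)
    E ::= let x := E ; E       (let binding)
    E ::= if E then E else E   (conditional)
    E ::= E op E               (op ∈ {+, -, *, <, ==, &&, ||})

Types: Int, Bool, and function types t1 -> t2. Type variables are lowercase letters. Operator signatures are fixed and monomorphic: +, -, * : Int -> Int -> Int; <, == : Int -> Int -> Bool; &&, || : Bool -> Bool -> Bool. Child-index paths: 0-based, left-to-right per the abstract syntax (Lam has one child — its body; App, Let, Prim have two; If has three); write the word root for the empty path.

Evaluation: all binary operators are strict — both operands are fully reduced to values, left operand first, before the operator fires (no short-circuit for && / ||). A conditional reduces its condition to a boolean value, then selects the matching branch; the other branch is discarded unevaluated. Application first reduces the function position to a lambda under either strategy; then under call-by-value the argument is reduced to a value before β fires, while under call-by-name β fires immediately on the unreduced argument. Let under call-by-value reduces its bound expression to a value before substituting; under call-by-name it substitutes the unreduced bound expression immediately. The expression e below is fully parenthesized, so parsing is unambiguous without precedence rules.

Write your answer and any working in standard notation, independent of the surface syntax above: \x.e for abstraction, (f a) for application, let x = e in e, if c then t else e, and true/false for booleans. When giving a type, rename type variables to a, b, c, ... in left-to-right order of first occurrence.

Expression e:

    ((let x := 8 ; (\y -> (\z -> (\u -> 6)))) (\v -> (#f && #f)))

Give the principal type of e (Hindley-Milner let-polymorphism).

Answer: a -> b -> Int

Derivation:
let x : Int
\u._ : c -> Int
\z._ : b -> c -> Int
\y._ : a -> b -> c -> Int
  unify Bool ~ Bool
  unify Bool ~ Bool
\v._ : d -> Bool
  unify a -> b -> c -> Int ~ (d -> Bool) -> e
  unify a ~ d -> Bool
  unify b -> c -> Int ~ e
_ _ : b -> c -> Int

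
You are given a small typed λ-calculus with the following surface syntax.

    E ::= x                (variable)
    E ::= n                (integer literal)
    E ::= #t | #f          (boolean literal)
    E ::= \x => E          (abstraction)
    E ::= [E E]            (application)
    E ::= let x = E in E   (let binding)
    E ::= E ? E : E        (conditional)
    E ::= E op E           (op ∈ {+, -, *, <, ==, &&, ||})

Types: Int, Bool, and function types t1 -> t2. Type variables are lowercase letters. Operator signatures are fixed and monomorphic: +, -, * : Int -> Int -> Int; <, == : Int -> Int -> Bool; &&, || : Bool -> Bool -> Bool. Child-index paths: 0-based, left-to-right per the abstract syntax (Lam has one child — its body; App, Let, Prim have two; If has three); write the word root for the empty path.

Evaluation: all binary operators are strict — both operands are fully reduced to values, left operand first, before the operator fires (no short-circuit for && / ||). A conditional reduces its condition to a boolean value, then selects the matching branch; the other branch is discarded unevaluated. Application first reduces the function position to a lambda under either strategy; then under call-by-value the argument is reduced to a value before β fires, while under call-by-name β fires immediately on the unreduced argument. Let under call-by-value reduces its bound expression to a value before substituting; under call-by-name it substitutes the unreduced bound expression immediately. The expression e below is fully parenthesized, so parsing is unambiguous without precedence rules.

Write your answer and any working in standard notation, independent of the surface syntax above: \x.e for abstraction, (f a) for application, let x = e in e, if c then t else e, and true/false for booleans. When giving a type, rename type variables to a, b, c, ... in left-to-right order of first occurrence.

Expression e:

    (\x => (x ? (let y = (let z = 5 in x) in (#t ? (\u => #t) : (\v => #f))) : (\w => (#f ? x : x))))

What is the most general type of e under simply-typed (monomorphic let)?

Trace:
x : a
  unify a ~ Bool
let z : Int
x : Bool
let y : Bool
  unify Bool ~ Bool
\u._ : b -> Bool
\v._ : c -> Bool
  unify b -> Bool ~ c -> Bool
  unify b ~ c
  unify Bool ~ Bool
  unify Bool ~ Bool
x : Bool
x : Bool
  unify Bool ~ Bool
\w._ : d -> Bool
  unify c -> Bool ~ d -> Bool
  unify c ~ d
  unify Bool ~ Bool
\x._ : Bool -> d -> Bool

Answer: Bool -> a -> Bool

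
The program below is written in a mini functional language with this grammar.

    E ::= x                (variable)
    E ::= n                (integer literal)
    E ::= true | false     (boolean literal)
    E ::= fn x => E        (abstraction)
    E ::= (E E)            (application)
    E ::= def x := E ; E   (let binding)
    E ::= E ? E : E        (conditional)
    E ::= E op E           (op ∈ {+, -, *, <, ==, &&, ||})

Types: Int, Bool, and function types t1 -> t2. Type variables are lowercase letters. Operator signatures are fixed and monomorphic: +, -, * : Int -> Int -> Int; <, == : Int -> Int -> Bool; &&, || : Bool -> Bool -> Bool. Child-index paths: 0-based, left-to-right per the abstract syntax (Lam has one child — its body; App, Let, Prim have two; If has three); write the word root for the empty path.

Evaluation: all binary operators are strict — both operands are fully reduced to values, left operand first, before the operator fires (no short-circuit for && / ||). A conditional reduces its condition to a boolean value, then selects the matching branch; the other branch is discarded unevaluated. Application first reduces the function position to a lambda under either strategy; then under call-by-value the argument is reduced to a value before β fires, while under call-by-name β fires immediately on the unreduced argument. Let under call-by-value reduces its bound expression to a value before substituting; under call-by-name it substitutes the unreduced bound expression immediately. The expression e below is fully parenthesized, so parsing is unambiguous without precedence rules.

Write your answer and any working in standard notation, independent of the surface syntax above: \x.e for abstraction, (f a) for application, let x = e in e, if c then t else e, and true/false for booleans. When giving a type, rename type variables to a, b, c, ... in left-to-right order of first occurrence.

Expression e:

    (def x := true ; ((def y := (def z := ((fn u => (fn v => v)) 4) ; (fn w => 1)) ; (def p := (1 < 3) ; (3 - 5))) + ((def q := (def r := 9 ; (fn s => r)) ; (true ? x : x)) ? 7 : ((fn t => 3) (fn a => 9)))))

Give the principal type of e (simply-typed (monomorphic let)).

Answer: Int

Working:
let x : Bool
v : b
\v._ : b -> b
\u._ : a -> b -> b
  unify a -> b -> b ~ Int -> c
  unify a ~ Int
  unify b -> b ~ c
_ _ : b -> b
let z : b -> b
\w._ : d -> Int
let y : d -> Int
  unify Int ~ Int
  unify Int ~ Int
let p : Bool
  unify Int ~ Int
  unify Int ~ Int
  unify Int ~ Int
let r : Int
r : Int
\s._ : e -> Int
let q : e -> Int
  unify Bool ~ Bool
x : Bool
x : Bool
  unify Bool ~ Bool
  unify Bool ~ Bool
\t._ : f -> Int
\a._ : g -> Int
  unify f -> Int ~ (g -> Int) -> h
  unify f ~ g -> Int
  unify Int ~ h
_ _ : Int
  unify Int ~ Int
  unify Int ~ Int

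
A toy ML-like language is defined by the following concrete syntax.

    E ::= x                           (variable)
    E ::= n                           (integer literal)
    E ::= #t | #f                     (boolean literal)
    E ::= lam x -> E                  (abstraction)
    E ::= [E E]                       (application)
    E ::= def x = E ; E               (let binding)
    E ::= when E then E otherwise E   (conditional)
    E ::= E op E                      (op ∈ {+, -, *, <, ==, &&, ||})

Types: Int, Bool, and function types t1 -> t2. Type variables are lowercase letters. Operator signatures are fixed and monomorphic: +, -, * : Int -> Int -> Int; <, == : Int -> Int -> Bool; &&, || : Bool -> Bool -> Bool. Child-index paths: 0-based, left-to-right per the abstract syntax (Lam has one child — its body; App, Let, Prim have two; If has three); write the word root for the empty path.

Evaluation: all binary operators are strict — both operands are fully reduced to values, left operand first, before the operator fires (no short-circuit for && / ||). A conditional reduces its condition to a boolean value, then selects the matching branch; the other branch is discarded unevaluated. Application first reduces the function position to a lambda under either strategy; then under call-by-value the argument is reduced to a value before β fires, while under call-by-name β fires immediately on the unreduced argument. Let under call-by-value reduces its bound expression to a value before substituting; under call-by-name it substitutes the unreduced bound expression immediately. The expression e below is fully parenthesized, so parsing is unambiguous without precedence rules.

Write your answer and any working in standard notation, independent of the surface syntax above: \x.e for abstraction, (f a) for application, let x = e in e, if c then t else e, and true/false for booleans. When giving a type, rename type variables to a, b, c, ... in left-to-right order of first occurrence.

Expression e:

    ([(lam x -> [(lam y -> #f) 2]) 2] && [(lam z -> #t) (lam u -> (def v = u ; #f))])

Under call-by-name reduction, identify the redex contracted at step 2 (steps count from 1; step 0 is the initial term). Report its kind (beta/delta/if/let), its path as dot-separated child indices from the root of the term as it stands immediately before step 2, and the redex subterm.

Working:
step 0: (((\x.((\y.false) 2)) 2) && ((\z.true) (\u.(let v = u in false))))
step 1: [beta@0] (((\y.false) 2) && ((\z.true) (\u.(let v = u in false))))
step 2: [beta@0] (false && ((\z.true) (\u.(let v = u in false))))

Answer: beta at 0 : ((\y.false) 2)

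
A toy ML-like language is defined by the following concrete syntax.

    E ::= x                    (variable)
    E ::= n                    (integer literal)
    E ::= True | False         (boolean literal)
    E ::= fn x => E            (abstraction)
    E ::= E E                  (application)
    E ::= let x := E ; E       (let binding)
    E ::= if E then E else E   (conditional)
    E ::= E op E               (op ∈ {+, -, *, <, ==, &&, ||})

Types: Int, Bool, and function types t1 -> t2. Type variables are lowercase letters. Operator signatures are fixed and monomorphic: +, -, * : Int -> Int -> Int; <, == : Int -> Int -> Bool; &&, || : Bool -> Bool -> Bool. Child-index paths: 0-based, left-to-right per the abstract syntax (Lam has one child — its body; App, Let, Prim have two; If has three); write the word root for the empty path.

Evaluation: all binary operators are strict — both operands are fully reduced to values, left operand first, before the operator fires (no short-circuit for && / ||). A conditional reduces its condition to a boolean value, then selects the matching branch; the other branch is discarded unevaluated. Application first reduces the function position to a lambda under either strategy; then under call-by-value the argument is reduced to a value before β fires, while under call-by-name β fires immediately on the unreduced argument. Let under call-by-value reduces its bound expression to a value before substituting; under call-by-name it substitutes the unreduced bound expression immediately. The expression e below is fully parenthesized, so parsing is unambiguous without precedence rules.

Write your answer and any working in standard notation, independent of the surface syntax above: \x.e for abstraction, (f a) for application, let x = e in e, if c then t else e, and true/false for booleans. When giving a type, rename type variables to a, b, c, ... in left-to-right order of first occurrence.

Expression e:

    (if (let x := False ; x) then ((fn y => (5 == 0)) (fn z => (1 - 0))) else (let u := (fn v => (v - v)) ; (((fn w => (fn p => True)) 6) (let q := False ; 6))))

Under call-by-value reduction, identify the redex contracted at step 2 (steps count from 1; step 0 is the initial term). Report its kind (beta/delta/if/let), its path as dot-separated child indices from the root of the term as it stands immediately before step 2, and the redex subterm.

Trace:
step 0: (if (let x = false in x) then ((\y.(5 == 0)) (\z.(1 - 0))) else (let u = (\v.(v - v)) in (((\w.(\p.true)) 6) (let q = false in 6))))
step 1: [let@0] (if false then ((\y.(5 == 0)) (\z.(1 - 0))) else (let u = (\v.(v - v)) in (((\w.(\p.true)) 6) (let q = false in 6))))
step 2: [if@root] (let u = (\v.(v - v)) in (((\w.(\p.true)) 6) (let q = false in 6)))

Answer: if at root : (if false then ((\y.(5 == 0)) (\z.(1 - 0))) else (let u = (\v.(v - v)) in (((\w.(\p.true)) 6) (let q = false in 6))))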